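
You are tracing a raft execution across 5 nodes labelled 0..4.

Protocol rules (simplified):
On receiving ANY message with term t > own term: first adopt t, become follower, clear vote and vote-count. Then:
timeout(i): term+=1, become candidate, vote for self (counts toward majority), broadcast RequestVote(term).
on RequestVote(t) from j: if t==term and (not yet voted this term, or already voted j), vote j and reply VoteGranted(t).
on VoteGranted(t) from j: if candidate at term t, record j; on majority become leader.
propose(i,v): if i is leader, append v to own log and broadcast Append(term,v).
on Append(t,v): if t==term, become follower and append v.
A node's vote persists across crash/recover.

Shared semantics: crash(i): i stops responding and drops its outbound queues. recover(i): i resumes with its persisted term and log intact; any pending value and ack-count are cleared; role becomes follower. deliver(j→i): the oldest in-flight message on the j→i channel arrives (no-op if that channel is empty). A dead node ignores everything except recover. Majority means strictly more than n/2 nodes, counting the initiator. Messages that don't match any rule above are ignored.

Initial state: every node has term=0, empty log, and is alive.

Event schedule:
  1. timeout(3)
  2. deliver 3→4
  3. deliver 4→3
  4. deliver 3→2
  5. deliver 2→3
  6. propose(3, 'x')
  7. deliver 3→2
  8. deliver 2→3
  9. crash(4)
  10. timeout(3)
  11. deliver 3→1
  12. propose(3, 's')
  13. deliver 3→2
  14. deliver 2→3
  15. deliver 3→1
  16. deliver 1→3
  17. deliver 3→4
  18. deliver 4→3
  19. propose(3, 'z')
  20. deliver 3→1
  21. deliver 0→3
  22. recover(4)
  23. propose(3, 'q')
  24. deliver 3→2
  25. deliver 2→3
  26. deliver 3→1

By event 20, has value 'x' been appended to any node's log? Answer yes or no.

[1] timeout(3) → N3(cand t1 [-])
[2] deliver 3→4 → N4(foll t1 [-])
[3] deliver 4→3 → ∅
[4] deliver 3→2 → N2(foll t1 [-])
[5] deliver 2→3 → N3(lead t1 [-])
[6] propose(3,'x') → N3(lead t1 [x])
[7] deliver 3→2 → N2(foll t1 [x])
[8] deliver 2→3 → ∅
[9] crash(4) → N4(✗foll t1 [-])
[10] timeout(3) → N3(cand t2 [x])
[11] deliver 3→1 → N1(foll t1 [-])
[12] propose(3,'s') → ∅
[13] deliver 3→2 → N2(foll t2 [x])
[14] deliver 2→3 → ∅
[15] deliver 3→1 → N1(foll t1 [x])
[16] deliver 1→3 → ∅
[17] deliver 3→4 → ∅
[18] deliver 4→3 → ∅
[19] propose(3,'z') → ∅
[20] deliver 3→1 → N1(foll t2 [x])

yes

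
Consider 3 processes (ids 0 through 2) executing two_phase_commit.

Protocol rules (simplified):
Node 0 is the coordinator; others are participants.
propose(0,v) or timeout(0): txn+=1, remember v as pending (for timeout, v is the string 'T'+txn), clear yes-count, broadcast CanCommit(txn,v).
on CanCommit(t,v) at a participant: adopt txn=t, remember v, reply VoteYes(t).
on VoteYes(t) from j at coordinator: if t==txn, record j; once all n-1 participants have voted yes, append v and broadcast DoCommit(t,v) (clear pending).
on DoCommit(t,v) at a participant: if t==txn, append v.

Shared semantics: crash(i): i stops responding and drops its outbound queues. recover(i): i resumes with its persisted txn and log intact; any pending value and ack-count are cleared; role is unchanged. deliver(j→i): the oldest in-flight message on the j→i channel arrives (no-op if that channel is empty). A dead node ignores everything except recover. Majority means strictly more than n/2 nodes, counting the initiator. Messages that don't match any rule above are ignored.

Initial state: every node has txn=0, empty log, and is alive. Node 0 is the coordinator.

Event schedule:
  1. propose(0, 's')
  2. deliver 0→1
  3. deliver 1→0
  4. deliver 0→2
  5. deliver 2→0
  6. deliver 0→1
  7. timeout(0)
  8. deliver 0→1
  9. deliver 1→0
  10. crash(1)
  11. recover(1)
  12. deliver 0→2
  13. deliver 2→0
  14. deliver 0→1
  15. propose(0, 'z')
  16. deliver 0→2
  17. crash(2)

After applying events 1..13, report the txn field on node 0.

2

e1 propose(0,'s'): 0[coor,t=1,-]
e2 deliver 0→1: 1[part,t=1,-]
e3 deliver 1→0: ·
e4 deliver 0→2: 2[part,t=1,-]
e5 deliver 2→0: 0[coor,t=1,s]
e6 deliver 0→1: 1[part,t=1,s]
e7 timeout(0): 0[coor,t=2,s]
e8 deliver 0→1: 1[part,t=2,s]
e9 deliver 1→0: ·
e10 crash(1): 1[✗part,t=2,s]
e11 recover(1): 1[part,t=2,s]
e12 deliver 0→2: 2[part,t=1,s]
e13 deliver 2→0: ·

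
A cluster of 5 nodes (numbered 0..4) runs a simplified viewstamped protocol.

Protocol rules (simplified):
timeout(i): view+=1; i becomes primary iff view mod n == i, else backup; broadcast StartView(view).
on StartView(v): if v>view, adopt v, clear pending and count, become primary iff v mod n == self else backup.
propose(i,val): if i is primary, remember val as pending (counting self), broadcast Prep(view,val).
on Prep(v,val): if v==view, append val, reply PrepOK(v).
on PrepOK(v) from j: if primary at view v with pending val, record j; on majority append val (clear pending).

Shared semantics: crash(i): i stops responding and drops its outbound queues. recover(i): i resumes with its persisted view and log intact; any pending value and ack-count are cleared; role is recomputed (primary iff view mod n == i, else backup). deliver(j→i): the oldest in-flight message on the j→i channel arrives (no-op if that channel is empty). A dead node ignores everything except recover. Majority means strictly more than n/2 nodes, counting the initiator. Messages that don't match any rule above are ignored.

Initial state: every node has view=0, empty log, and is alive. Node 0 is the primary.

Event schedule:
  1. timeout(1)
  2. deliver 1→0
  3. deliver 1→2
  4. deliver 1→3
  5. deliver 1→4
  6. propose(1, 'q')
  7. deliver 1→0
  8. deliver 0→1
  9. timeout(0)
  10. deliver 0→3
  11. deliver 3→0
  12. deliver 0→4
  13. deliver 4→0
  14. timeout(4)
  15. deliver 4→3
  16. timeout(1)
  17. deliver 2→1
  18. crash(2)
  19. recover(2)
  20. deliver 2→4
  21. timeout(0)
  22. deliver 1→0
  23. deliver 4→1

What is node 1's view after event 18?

2

[1] timeout(1) → N1(prim v1 [-])
[2] deliver 1→0 → N0(back v1 [-])
[3] deliver 1→2 → N2(back v1 [-])
[4] deliver 1→3 → N3(back v1 [-])
[5] deliver 1→4 → N4(back v1 [-])
[6] propose(1,'q') → ∅
[7] deliver 1→0 → N0(back v1 [q])
[8] deliver 0→1 → ∅
[9] timeout(0) → N0(back v2 [q])
[10] deliver 0→3 → N3(back v2 [-])
[11] deliver 3→0 → ∅
[12] deliver 0→4 → N4(back v2 [-])
[13] deliver 4→0 → ∅
[14] timeout(4) → N4(back v3 [-])
[15] deliver 4→3 → N3(prim v3 [-])
[16] timeout(1) → N1(back v2 [-])
[17] deliver 2→1 → ∅
[18] crash(2) → N2(✗back v1 [-])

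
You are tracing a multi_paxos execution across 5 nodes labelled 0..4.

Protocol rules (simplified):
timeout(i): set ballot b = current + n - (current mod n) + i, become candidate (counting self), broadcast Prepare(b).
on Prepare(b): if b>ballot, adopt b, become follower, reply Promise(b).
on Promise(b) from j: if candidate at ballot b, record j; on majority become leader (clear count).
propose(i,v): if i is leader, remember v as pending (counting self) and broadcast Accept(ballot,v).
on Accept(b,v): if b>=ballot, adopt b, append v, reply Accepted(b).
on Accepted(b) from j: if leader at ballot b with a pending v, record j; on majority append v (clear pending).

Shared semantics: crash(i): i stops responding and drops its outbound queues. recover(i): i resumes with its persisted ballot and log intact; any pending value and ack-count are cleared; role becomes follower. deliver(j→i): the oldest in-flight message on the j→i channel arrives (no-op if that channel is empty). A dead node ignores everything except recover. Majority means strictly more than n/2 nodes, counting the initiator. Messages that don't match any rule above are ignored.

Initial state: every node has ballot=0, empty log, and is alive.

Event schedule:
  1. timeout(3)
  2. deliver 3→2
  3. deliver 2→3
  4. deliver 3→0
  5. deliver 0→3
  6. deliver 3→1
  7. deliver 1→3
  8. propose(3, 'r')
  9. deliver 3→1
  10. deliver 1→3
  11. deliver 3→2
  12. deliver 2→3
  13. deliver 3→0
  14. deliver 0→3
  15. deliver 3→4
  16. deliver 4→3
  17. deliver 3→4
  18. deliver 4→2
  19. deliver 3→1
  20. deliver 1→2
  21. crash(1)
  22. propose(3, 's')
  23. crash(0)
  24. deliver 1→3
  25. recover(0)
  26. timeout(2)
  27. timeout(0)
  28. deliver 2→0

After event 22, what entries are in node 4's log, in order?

r

e1 timeout(3): 3[cand,b=8,-]
e2 deliver 3→2: 2[foll,b=8,-]
e3 deliver 2→3: ·
e4 deliver 3→0: 0[foll,b=8,-]
e5 deliver 0→3: 3[lead,b=8,-]
e6 deliver 3→1: 1[foll,b=8,-]
e7 deliver 1→3: ·
e8 propose(3,'r'): ·
e9 deliver 3→1: 1[foll,b=8,r]
e10 deliver 1→3: ·
e11 deliver 3→2: 2[foll,b=8,r]
e12 deliver 2→3: 3[lead,b=8,r]
e13 deliver 3→0: 0[foll,b=8,r]
e14 deliver 0→3: ·
e15 deliver 3→4: 4[foll,b=8,-]
e16 deliver 4→3: ·
e17 deliver 3→4: 4[foll,b=8,r]
e18 deliver 4→2: ·
e19 deliver 3→1: ·
e20 deliver 1→2: ·
e21 crash(1): 1[✗foll,b=8,r]
e22 propose(3,'s'): ·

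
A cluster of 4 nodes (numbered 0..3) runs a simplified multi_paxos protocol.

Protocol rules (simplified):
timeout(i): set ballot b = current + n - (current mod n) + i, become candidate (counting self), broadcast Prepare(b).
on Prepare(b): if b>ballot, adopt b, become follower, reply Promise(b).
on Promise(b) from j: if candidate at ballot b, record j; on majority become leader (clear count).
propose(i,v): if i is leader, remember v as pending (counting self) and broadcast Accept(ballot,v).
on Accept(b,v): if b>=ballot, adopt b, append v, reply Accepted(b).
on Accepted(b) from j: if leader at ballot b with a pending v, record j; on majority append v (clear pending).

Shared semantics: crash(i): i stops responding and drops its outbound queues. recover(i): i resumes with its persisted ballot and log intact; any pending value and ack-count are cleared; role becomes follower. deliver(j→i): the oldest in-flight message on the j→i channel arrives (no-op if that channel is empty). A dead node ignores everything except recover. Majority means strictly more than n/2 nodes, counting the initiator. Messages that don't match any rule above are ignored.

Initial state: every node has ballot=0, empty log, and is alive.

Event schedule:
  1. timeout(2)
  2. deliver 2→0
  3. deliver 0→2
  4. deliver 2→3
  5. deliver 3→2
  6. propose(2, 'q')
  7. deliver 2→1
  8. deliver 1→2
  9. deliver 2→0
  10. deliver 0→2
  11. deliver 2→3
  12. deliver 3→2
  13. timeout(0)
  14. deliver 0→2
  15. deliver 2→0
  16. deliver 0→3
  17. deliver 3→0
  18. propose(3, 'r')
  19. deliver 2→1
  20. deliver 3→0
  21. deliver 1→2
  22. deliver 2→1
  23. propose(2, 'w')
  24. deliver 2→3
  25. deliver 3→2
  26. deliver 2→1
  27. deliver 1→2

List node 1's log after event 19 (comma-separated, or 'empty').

q

e1 timeout(2): 2[cand,b=6,-]
e2 deliver 2→0: 0[foll,b=6,-]
e3 deliver 0→2: ·
e4 deliver 2→3: 3[foll,b=6,-]
e5 deliver 3→2: 2[lead,b=6,-]
e6 propose(2,'q'): ·
e7 deliver 2→1: 1[foll,b=6,-]
e8 deliver 1→2: ·
e9 deliver 2→0: 0[foll,b=6,q]
e10 deliver 0→2: ·
e11 deliver 2→3: 3[foll,b=6,q]
e12 deliver 3→2: 2[lead,b=6,q]
e13 timeout(0): 0[cand,b=8,q]
e14 deliver 0→2: 2[foll,b=8,q]
e15 deliver 2→0: ·
e16 deliver 0→3: 3[foll,b=8,q]
e17 deliver 3→0: 0[lead,b=8,q]
e18 propose(3,'r'): ·
e19 deliver 2→1: 1[foll,b=6,q]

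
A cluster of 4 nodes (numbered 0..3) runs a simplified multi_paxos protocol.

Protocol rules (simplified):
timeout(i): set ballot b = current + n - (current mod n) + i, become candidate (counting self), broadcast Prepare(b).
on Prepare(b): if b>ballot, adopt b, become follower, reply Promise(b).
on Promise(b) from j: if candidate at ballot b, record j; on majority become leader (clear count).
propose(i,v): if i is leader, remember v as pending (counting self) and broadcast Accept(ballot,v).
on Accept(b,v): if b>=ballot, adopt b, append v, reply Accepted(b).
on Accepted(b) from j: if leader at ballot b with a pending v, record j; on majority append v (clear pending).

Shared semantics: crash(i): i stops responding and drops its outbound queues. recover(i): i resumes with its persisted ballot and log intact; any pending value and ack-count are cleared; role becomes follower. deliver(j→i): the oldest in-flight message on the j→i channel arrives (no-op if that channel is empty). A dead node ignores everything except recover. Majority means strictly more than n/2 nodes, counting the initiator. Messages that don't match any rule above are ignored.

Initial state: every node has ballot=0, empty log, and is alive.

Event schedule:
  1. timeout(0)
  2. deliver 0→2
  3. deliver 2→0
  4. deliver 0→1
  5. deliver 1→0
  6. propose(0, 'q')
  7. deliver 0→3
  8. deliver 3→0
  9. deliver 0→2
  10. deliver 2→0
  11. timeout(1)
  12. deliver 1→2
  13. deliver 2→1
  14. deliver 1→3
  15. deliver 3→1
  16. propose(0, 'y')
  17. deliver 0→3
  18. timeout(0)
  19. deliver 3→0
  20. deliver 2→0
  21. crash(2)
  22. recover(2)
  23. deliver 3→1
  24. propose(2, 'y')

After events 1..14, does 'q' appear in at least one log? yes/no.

yes

1. timeout(0):  <0:cand b4 ->
2. deliver 0→2:  <2:foll b4 ->
3. deliver 2→0:  nop
4. deliver 0→1:  <1:foll b4 ->
5. deliver 1→0:  <0:lead b4 ->
6. propose(0,'q'):  nop
7. deliver 0→3:  <3:foll b4 ->
8. deliver 3→0:  nop
9. deliver 0→2:  <2:foll b4 q>
10. deliver 2→0:  nop
11. timeout(1):  <1:cand b9 ->
12. deliver 1→2:  <2:foll b9 q>
13. deliver 2→1:  nop
14. deliver 1→3:  <3:foll b9 ->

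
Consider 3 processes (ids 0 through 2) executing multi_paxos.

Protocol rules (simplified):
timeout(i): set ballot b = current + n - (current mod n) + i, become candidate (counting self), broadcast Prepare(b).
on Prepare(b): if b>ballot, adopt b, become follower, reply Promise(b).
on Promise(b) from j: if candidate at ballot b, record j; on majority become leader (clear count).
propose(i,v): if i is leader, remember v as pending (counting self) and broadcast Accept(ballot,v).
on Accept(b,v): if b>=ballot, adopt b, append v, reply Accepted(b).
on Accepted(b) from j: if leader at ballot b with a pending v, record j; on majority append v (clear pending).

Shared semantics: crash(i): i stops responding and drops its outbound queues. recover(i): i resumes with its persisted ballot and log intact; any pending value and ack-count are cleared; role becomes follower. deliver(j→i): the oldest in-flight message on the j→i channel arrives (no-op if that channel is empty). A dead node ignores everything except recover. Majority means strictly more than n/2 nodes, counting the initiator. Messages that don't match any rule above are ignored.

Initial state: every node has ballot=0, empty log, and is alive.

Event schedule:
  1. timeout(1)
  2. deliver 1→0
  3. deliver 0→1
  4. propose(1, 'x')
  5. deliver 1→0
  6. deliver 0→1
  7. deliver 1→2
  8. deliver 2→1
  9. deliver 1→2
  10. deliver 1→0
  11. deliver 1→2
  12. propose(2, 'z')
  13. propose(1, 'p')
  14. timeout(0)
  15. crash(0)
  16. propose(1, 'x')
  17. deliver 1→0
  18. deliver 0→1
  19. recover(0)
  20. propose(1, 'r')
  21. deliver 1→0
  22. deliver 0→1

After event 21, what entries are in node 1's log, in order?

x

[1] timeout(1) → N1(cand b4 [-])
[2] deliver 1→0 → N0(foll b4 [-])
[3] deliver 0→1 → N1(lead b4 [-])
[4] propose(1,'x') → ∅
[5] deliver 1→0 → N0(foll b4 [x])
[6] deliver 0→1 → N1(lead b4 [x])
[7] deliver 1→2 → N2(foll b4 [-])
[8] deliver 2→1 → ∅
[9] deliver 1→2 → N2(foll b4 [x])
[10] deliver 1→0 → ∅
[11] deliver 1→2 → ∅
[12] propose(2,'z') → ∅
[13] propose(1,'p') → ∅
[14] timeout(0) → N0(cand b6 [x])
[15] crash(0) → N0(✗cand b6 [x])
[16] propose(1,'x') → ∅
[17] deliver 1→0 → ∅
[18] deliver 0→1 → ∅
[19] recover(0) → N0(foll b6 [x])
[20] propose(1,'r') → ∅
[21] deliver 1→0 → ∅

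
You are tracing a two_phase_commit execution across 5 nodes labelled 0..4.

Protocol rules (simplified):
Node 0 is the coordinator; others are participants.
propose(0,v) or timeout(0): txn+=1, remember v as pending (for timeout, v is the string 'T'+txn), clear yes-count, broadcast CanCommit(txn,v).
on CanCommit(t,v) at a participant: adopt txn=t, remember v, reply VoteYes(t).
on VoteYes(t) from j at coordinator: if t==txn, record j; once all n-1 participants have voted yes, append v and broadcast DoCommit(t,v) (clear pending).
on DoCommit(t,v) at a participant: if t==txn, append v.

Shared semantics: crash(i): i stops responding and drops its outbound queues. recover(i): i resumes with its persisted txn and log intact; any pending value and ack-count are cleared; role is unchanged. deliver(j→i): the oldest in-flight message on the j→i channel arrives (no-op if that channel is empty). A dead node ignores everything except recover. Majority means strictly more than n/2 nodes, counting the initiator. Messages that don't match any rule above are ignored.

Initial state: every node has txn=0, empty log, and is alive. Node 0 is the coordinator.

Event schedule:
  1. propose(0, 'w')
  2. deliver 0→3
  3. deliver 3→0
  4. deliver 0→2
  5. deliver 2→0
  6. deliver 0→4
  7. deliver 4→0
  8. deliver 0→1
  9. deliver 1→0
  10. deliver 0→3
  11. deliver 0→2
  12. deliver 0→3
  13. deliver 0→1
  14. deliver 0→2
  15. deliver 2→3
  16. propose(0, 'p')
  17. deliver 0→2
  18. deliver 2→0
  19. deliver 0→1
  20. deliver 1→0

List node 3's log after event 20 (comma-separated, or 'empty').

w

1. propose(0,'w'):  <0:coor t1 ->
2. deliver 0→3:  <3:part t1 ->
3. deliver 3→0:  nop
4. deliver 0→2:  <2:part t1 ->
5. deliver 2→0:  nop
6. deliver 0→4:  <4:part t1 ->
7. deliver 4→0:  nop
8. deliver 0→1:  <1:part t1 ->
9. deliver 1→0:  <0:coor t1 w>
10. deliver 0→3:  <3:part t1 w>
11. deliver 0→2:  <2:part t1 w>
12. deliver 0→3:  nop
13. deliver 0→1:  <1:part t1 w>
14. deliver 0→2:  nop
15. deliver 2→3:  nop
16. propose(0,'p'):  <0:coor t2 w>
17. deliver 0→2:  <2:part t2 w>
18. deliver 2→0:  nop
19. deliver 0→1:  <1:part t2 w>
20. deliver 1→0:  nop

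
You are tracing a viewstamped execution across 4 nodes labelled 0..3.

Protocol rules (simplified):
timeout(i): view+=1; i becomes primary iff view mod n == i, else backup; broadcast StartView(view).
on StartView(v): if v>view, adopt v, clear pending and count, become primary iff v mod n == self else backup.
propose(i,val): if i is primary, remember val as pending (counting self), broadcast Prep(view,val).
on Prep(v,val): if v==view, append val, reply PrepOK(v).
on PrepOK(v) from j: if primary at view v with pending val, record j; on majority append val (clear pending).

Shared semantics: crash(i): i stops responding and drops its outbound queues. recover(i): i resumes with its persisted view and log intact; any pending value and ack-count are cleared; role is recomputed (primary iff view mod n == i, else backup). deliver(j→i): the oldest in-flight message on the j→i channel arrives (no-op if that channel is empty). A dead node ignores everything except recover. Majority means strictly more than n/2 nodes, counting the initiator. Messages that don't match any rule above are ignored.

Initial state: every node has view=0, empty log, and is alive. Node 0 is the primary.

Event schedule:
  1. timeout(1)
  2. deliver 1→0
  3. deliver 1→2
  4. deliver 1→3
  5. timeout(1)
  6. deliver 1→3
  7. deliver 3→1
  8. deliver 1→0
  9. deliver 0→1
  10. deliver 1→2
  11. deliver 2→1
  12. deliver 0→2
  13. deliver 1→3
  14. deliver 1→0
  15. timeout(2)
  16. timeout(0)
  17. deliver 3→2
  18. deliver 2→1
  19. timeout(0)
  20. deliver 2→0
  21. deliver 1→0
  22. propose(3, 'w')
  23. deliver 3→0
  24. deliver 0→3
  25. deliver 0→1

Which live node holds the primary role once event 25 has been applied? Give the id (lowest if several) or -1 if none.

after 1 — timeout(1): n1:prim/v1/[-]
after 2 — deliver 1→0: n0:back/v1/[-]
after 3 — deliver 1→2: n2:back/v1/[-]
after 4 — deliver 1→3: n3:back/v1/[-]
after 5 — timeout(1): n1:back/v2/[-]
after 6 — deliver 1→3: n3:back/v2/[-]
after 7 — deliver 3→1: ·
after 8 — deliver 1→0: n0:back/v2/[-]
after 9 — deliver 0→1: ·
after 10 — deliver 1→2: n2:prim/v2/[-]
after 11 — deliver 2→1: ·
after 12 — deliver 0→2: ·
after 13 — deliver 1→3: ·
after 14 — deliver 1→0: ·
after 15 — timeout(2): n2:back/v3/[-]
after 16 — timeout(0): n0:back/v3/[-]
after 17 — deliver 3→2: ·
after 18 — deliver 2→1: n1:back/v3/[-]
after 19 — timeout(0): n0:prim/v4/[-]
after 20 — deliver 2→0: ·
after 21 — deliver 1→0: ·
after 22 — propose(3,'w'): ·
after 23 — deliver 3→0: ·
after 24 — deliver 0→3: n3:prim/v3/[-]
after 25 — deliver 0→1: ·

0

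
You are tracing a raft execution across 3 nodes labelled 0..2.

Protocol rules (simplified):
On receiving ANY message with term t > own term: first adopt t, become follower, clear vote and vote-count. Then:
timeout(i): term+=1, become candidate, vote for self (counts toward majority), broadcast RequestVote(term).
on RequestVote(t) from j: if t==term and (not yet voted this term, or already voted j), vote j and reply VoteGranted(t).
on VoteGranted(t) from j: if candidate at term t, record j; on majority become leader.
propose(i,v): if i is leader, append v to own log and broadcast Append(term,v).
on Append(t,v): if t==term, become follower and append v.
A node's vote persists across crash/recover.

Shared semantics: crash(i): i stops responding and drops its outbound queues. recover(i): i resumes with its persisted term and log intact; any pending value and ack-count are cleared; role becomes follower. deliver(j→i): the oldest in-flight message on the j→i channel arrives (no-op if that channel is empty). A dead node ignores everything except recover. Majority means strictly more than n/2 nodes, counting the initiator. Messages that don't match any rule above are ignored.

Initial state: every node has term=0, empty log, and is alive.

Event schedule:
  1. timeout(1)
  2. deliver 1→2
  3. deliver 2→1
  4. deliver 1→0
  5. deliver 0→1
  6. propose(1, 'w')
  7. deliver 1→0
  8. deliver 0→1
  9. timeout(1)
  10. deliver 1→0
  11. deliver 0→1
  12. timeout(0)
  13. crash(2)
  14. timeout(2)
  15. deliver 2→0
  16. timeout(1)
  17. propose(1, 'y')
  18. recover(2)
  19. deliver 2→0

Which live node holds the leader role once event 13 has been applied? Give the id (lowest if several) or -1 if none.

after 1 — timeout(1): n1:cand/t1/[-]
after 2 — deliver 1→2: n2:foll/t1/[-]
after 3 — deliver 2→1: n1:lead/t1/[-]
after 4 — deliver 1→0: n0:foll/t1/[-]
after 5 — deliver 0→1: ·
after 6 — propose(1,'w'): n1:lead/t1/[w]
after 7 — deliver 1→0: n0:foll/t1/[w]
after 8 — deliver 0→1: ·
after 9 — timeout(1): n1:cand/t2/[w]
after 10 — deliver 1→0: n0:foll/t2/[w]
after 11 — deliver 0→1: n1:lead/t2/[w]
after 12 — timeout(0): n0:cand/t3/[w]
after 13 — crash(2): n2:✗foll/t1/[-]

1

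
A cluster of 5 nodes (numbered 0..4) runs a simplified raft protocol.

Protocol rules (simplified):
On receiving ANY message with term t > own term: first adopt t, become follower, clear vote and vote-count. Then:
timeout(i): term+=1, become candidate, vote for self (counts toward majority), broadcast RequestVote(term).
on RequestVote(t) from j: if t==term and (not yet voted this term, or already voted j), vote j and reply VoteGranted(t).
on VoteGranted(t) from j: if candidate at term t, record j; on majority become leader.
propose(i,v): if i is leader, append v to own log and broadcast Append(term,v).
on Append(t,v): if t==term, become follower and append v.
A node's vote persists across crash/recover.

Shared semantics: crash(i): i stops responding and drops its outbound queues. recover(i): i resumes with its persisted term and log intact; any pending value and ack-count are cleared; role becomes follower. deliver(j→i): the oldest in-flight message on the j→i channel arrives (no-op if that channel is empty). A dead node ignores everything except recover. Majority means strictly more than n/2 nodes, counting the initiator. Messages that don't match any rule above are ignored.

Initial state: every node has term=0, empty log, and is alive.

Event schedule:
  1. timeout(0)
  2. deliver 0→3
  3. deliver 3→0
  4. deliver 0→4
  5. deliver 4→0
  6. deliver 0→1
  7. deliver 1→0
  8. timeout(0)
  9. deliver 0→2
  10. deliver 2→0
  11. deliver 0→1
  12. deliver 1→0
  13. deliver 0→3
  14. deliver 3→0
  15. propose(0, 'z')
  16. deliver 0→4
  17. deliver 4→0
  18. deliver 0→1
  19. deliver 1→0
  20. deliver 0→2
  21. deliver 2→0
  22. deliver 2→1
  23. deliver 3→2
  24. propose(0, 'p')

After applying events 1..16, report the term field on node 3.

2

after 1 — timeout(0): n0:cand/t1/[-]
after 2 — deliver 0→3: n3:foll/t1/[-]
after 3 — deliver 3→0: ·
after 4 — deliver 0→4: n4:foll/t1/[-]
after 5 — deliver 4→0: n0:lead/t1/[-]
after 6 — deliver 0→1: n1:foll/t1/[-]
after 7 — deliver 1→0: ·
after 8 — timeout(0): n0:cand/t2/[-]
after 9 — deliver 0→2: n2:foll/t1/[-]
after 10 — deliver 2→0: ·
after 11 — deliver 0→1: n1:foll/t2/[-]
after 12 — deliver 1→0: ·
after 13 — deliver 0→3: n3:foll/t2/[-]
after 14 — deliver 3→0: n0:lead/t2/[-]
after 15 — propose(0,'z'): n0:lead/t2/[z]
after 16 — deliver 0→4: n4:foll/t2/[-]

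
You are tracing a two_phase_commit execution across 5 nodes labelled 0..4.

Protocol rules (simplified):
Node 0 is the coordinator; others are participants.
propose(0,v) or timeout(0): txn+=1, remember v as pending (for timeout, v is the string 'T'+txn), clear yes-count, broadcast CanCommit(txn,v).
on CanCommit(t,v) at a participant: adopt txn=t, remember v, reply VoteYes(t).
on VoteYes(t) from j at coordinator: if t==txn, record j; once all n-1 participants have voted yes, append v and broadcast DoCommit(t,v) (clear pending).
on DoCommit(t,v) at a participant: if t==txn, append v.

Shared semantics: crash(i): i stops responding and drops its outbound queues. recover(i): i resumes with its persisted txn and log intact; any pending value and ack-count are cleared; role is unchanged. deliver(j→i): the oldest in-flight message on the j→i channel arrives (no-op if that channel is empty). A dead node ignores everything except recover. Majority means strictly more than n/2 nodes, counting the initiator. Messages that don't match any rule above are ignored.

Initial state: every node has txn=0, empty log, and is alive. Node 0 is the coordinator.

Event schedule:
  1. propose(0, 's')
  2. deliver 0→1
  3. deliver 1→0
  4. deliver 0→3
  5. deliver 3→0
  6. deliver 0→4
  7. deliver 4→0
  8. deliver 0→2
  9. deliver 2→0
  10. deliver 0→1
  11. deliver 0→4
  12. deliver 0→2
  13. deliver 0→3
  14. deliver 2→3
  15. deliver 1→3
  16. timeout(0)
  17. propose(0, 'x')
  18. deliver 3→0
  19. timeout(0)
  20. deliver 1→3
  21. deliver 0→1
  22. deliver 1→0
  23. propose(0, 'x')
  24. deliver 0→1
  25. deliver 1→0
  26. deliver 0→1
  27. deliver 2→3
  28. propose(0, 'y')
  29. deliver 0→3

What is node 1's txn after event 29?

4

1. propose(0,'s'):  <0:coor t1 ->
2. deliver 0→1:  <1:part t1 ->
3. deliver 1→0:  nop
4. deliver 0→3:  <3:part t1 ->
5. deliver 3→0:  nop
6. deliver 0→4:  <4:part t1 ->
7. deliver 4→0:  nop
8. deliver 0→2:  <2:part t1 ->
9. deliver 2→0:  <0:coor t1 s>
10. deliver 0→1:  <1:part t1 s>
11. deliver 0→4:  <4:part t1 s>
12. deliver 0→2:  <2:part t1 s>
13. deliver 0→3:  <3:part t1 s>
14. deliver 2→3:  nop
15. deliver 1→3:  nop
16. timeout(0):  <0:coor t2 s>
17. propose(0,'x'):  <0:coor t3 s>
18. deliver 3→0:  nop
19. timeout(0):  <0:coor t4 s>
20. deliver 1→3:  nop
21. deliver 0→1:  <1:part t2 s>
22. deliver 1→0:  nop
23. propose(0,'x'):  <0:coor t5 s>
24. deliver 0→1:  <1:part t3 s>
25. deliver 1→0:  nop
26. deliver 0→1:  <1:part t4 s>
27. deliver 2→3:  nop
28. propose(0,'y'):  <0:coor t6 s>
29. deliver 0→3:  <3:part t2 s>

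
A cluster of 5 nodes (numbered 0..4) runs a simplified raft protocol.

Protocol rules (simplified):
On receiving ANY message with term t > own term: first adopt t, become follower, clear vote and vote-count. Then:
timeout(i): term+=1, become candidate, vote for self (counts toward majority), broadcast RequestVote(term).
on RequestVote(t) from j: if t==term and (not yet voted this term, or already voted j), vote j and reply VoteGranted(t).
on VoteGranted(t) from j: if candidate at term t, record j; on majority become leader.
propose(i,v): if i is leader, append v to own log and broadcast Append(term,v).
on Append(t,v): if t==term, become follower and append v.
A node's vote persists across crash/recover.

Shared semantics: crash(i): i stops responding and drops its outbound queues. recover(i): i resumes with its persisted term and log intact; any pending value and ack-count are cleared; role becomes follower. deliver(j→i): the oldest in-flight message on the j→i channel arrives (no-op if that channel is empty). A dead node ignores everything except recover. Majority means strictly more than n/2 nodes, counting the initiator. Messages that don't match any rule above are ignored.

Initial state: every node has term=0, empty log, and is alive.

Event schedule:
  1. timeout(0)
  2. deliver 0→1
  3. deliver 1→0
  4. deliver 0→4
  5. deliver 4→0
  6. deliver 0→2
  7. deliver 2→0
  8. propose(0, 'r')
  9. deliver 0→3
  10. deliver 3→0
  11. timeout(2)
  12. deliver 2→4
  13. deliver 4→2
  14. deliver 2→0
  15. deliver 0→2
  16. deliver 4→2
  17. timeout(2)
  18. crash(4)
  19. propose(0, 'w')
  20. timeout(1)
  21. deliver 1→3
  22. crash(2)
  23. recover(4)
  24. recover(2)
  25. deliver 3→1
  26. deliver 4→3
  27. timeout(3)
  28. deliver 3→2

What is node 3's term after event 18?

[1] timeout(0) → N0(cand t1 [-])
[2] deliver 0→1 → N1(foll t1 [-])
[3] deliver 1→0 → ∅
[4] deliver 0→4 → N4(foll t1 [-])
[5] deliver 4→0 → N0(lead t1 [-])
[6] deliver 0→2 → N2(foll t1 [-])
[7] deliver 2→0 → ∅
[8] propose(0,'r') → N0(lead t1 [r])
[9] deliver 0→3 → N3(foll t1 [-])
[10] deliver 3→0 → ∅
[11] timeout(2) → N2(cand t2 [-])
[12] deliver 2→4 → N4(foll t2 [-])
[13] deliver 4→2 → ∅
[14] deliver 2→0 → N0(foll t2 [r])
[15] deliver 0→2 → ∅
[16] deliver 4→2 → ∅
[17] timeout(2) → N2(cand t3 [-])
[18] crash(4) → N4(✗foll t2 [-])

1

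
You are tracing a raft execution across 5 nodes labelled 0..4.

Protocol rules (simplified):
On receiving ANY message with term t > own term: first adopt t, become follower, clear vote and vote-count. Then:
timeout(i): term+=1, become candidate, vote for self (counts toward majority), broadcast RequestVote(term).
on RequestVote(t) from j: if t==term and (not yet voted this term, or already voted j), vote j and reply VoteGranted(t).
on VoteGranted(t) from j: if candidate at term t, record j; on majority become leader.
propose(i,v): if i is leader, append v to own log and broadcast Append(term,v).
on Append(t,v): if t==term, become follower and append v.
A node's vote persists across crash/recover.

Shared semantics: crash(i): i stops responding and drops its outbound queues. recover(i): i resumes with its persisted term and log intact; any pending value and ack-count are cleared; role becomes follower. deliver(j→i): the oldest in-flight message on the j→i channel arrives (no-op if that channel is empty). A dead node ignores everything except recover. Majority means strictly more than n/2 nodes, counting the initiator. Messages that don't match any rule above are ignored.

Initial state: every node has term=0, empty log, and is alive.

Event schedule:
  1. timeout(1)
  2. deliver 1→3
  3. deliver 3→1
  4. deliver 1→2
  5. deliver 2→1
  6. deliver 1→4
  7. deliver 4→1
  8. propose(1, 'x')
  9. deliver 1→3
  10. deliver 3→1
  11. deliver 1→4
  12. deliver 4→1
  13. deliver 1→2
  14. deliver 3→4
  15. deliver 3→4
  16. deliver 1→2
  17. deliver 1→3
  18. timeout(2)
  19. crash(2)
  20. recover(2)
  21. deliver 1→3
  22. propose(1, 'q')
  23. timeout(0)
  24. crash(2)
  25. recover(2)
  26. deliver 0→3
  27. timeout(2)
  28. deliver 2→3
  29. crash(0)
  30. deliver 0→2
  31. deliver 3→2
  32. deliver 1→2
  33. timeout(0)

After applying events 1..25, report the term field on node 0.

1. timeout(1):  <1:cand t1 ->
2. deliver 1→3:  <3:foll t1 ->
3. deliver 3→1:  nop
4. deliver 1→2:  <2:foll t1 ->
5. deliver 2→1:  <1:lead t1 ->
6. deliver 1→4:  <4:foll t1 ->
7. deliver 4→1:  nop
8. propose(1,'x'):  <1:lead t1 x>
9. deliver 1→3:  <3:foll t1 x>
10. deliver 3→1:  nop
11. deliver 1→4:  <4:foll t1 x>
12. deliver 4→1:  nop
13. deliver 1→2:  <2:foll t1 x>
14. deliver 3→4:  nop
15. deliver 3→4:  nop
16. deliver 1→2:  nop
17. deliver 1→3:  nop
18. timeout(2):  <2:cand t2 x>
19. crash(2):  <2:✗cand t2 x>
20. recover(2):  <2:foll t2 x>
21. deliver 1→3:  nop
22. propose(1,'q'):  <1:lead t1 x,q>
23. timeout(0):  <0:cand t1 ->
24. crash(2):  <2:✗foll t2 x>
25. recover(2):  <2:foll t2 x>

1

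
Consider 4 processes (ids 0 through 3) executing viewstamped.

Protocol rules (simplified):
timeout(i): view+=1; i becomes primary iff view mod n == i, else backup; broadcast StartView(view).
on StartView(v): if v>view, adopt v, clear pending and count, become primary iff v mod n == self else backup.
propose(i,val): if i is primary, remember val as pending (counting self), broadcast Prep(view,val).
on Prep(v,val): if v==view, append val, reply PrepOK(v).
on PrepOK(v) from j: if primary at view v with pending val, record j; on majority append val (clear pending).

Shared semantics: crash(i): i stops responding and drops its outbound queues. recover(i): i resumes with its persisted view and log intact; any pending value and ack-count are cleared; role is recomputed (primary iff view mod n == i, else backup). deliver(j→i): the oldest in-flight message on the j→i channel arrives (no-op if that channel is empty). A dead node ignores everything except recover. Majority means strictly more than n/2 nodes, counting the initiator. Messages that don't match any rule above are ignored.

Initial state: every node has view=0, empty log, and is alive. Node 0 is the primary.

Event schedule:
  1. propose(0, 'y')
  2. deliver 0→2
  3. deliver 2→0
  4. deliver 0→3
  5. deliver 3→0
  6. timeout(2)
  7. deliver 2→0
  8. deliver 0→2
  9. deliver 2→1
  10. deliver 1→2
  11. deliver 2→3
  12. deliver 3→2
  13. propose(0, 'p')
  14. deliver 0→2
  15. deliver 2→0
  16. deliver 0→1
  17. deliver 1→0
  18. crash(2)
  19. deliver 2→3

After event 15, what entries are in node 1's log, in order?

empty

e1 propose(0,'y'): ·
e2 deliver 0→2: 2[back,v=0,y]
e3 deliver 2→0: ·
e4 deliver 0→3: 3[back,v=0,y]
e5 deliver 3→0: 0[prim,v=0,y]
e6 timeout(2): 2[back,v=1,y]
e7 deliver 2→0: 0[back,v=1,y]
e8 deliver 0→2: ·
e9 deliver 2→1: 1[prim,v=1,-]
e10 deliver 1→2: ·
e11 deliver 2→3: 3[back,v=1,y]
e12 deliver 3→2: ·
e13 propose(0,'p'): ·
e14 deliver 0→2: ·
e15 deliver 2→0: ·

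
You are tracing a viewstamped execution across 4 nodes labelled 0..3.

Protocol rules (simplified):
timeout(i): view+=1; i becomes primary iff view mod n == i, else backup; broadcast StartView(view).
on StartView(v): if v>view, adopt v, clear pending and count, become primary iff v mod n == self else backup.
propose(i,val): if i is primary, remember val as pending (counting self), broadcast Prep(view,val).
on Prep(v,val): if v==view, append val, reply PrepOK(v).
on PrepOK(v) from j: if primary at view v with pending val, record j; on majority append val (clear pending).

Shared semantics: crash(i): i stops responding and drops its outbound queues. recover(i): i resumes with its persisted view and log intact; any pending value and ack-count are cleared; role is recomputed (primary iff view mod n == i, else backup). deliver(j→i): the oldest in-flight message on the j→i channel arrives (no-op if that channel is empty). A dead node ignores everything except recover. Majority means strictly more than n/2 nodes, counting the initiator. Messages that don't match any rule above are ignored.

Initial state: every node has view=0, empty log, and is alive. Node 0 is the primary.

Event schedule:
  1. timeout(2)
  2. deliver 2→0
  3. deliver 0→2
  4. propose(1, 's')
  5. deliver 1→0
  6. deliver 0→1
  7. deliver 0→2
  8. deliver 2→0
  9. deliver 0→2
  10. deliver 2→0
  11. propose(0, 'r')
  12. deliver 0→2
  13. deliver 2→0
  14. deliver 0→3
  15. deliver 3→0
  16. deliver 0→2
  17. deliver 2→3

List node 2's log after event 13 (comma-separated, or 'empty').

[1] timeout(2) → N2(back v1 [-])
[2] deliver 2→0 → N0(back v1 [-])
[3] deliver 0→2 → ∅
[4] propose(1,'s') → ∅
[5] deliver 1→0 → ∅
[6] deliver 0→1 → ∅
[7] deliver 0→2 → ∅
[8] deliver 2→0 → ∅
[9] deliver 0→2 → ∅
[10] deliver 2→0 → ∅
[11] propose(0,'r') → ∅
[12] deliver 0→2 → ∅
[13] deliver 2→0 → ∅

empty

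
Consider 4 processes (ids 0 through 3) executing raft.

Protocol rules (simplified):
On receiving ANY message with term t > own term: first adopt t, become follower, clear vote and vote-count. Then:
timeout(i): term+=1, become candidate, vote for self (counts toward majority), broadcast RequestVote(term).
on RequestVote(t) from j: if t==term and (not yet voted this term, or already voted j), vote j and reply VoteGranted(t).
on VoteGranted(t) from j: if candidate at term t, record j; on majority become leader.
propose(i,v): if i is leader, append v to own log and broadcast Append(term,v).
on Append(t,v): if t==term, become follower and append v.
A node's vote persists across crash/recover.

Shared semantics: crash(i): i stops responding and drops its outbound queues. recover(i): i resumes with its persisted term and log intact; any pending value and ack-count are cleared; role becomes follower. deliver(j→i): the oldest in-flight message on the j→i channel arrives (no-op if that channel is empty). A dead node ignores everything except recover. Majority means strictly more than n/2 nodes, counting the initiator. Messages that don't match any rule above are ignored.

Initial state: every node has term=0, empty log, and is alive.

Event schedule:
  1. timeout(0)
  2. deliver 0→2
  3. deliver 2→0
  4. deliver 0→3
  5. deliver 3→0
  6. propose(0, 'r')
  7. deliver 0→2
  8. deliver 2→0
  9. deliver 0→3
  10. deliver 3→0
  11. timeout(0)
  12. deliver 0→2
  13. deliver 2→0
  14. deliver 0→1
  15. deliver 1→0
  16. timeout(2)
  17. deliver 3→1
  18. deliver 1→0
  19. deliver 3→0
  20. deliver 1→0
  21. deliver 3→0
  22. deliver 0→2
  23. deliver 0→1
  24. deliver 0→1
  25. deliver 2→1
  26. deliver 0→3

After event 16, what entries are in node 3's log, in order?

r

1. timeout(0):  <0:cand t1 ->
2. deliver 0→2:  <2:foll t1 ->
3. deliver 2→0:  nop
4. deliver 0→3:  <3:foll t1 ->
5. deliver 3→0:  <0:lead t1 ->
6. propose(0,'r'):  <0:lead t1 r>
7. deliver 0→2:  <2:foll t1 r>
8. deliver 2→0:  nop
9. deliver 0→3:  <3:foll t1 r>
10. deliver 3→0:  nop
11. timeout(0):  <0:cand t2 r>
12. deliver 0→2:  <2:foll t2 r>
13. deliver 2→0:  nop
14. deliver 0→1:  <1:foll t1 ->
15. deliver 1→0:  nop
16. timeout(2):  <2:cand t3 r>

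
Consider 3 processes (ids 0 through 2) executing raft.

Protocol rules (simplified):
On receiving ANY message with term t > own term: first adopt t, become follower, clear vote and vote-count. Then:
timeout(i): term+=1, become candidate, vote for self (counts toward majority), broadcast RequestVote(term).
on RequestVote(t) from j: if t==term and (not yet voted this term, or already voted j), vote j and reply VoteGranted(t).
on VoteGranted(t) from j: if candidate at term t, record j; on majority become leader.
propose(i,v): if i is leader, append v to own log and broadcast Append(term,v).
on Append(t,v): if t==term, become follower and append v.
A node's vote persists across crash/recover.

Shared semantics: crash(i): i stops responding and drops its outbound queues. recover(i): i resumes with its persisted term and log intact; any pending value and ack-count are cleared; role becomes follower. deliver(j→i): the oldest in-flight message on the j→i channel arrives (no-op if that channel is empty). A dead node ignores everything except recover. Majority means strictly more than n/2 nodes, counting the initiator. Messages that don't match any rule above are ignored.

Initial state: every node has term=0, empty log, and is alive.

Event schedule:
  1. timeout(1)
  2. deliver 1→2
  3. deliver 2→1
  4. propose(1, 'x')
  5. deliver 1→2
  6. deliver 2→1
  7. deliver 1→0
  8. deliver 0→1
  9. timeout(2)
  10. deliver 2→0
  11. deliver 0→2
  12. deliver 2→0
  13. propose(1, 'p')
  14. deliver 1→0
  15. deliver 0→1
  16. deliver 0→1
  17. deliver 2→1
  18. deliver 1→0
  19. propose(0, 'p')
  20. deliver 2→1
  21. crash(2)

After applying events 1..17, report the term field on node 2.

e1 timeout(1): 1[cand,t=1,-]
e2 deliver 1→2: 2[foll,t=1,-]
e3 deliver 2→1: 1[lead,t=1,-]
e4 propose(1,'x'): 1[lead,t=1,x]
e5 deliver 1→2: 2[foll,t=1,x]
e6 deliver 2→1: ·
e7 deliver 1→0: 0[foll,t=1,-]
e8 deliver 0→1: ·
e9 timeout(2): 2[cand,t=2,x]
e10 deliver 2→0: 0[foll,t=2,-]
e11 deliver 0→2: 2[lead,t=2,x]
e12 deliver 2→0: ·
e13 propose(1,'p'): 1[lead,t=1,x,p]
e14 deliver 1→0: ·
e15 deliver 0→1: ·
e16 deliver 0→1: ·
e17 deliver 2→1: 1[foll,t=2,x,p]

2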